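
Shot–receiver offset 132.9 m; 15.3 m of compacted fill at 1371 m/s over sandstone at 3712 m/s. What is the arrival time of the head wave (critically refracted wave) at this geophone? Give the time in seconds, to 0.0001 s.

t = x/V₂ + 2h·√(V₂²−V₁²)/(V₁V₂).
√(V₂²−V₁²) = √(3712²−1371²) = 3449.5 m/s; delay term = 2·15.3·3449.5/(1371·3712) = 0.02074 s.
t = 132.9/3712 + 0.02074 = 0.05654 s.

0.0565 s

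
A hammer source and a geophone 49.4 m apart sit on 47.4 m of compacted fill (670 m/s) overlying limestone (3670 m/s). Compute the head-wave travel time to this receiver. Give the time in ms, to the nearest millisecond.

153 ms

t = x/V₂ + 2h·√(V₂²−V₁²)/(V₁V₂).
√(V₂²−V₁²) = √(3670²−670²) = 3608.3 m/s; delay term = 2·47.4·3608.3/(670·3670) = 0.13911 s.
t = 49.4/3670 + 0.13911 = 0.15258 s.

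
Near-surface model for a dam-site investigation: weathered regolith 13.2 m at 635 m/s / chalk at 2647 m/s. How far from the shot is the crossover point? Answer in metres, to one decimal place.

33.7 m

x_cross = 2h·√((V₂+V₁)/(V₂−V₁)).
(V₂+V₁)/(V₂−V₁) = (2647+635)/(2647−635) = 1.6312; √ = 1.2772.
x_cross = 2·13.2·1.2772 = 33.72 m.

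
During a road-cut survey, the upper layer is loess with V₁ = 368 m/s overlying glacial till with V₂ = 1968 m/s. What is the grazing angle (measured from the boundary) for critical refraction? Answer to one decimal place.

79.2°

Critical incidence: sin θ_c = V₁/V₂ = 368/1968 = 0.1870.
θ_c = arcsin 0.1870 = 10.78°.
Measured from the interface: 90° − 10.78° = 79.22°.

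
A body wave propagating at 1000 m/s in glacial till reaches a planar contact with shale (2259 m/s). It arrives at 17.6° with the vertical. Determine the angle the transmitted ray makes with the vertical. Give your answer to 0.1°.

43.1°

Snell's law: sin θ₂ = (V₂/V₁)·sin θ₁ = (2259/1000)·sin 17.6° = 0.6831.
θ₂ = arcsin 0.6831 = 43.08° from the normal.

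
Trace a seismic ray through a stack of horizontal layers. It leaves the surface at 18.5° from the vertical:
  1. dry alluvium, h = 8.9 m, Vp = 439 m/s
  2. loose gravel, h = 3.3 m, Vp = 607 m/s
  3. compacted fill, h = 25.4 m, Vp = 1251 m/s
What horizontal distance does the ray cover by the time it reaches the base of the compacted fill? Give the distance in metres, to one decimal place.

58.4 m

Apply Snell's law at each interface; in layer i the horizontal offset is hᵢ·tan θᵢ.
Layer 1: θ = 18.50°; offset = 8.9·tan 18.50° = 2.978 m.
Layer 2: sin θ = 607·sin 18.5°/439 = 0.4387, θ = 26.02°; offset = 3.3·tan 26.02° = 1.611 m.
Layer 3: sin θ = 1251·sin 18.5°/439 = 0.9042, θ = 64.72°; offset = 25.4·tan 64.72° = 53.776 m.
Summing the layer offsets gives 58.365 m.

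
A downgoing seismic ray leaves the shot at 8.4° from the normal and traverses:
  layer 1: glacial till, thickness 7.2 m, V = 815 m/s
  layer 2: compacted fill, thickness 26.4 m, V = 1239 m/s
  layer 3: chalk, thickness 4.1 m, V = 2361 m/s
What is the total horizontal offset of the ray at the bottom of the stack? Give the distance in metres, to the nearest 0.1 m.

9.0 m

Apply Snell's law at each interface; in layer i the horizontal offset is hᵢ·tan θᵢ.
Layer 1: θ = 8.40°; offset = 7.2·tan 8.40° = 1.063 m.
Layer 2: sin θ = 1239·sin 8.4°/815 = 0.2221, θ = 12.83°; offset = 26.4·tan 12.83° = 6.013 m.
Layer 3: sin θ = 2361·sin 8.4°/815 = 0.4232, θ = 25.04°; offset = 4.1·tan 25.04° = 1.915 m.
Σ offsets = 8.991 m.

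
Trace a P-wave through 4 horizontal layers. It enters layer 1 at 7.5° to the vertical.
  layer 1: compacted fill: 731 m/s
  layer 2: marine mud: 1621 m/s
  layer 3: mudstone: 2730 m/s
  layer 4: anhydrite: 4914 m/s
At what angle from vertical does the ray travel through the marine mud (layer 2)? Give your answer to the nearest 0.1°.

Ray parameter p = sin 7.5° / 731 = 1.7856e-04 s/m.
sin θ_2 = p·V_2 = 1.7856e-04 × 1621 = 0.2894.
θ_2 = 16.82° from the vertical.

16.8°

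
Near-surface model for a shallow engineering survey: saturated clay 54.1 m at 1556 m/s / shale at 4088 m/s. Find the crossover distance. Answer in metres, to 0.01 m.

x_cross = 2h·√((V₂+V₁)/(V₂−V₁)).
(V₂+V₁)/(V₂−V₁) = (4088+1556)/(4088−1556) = 2.2291; √ = 1.4930.
x_cross = 2·54.1·1.4930 = 161.54 m.

161.54 m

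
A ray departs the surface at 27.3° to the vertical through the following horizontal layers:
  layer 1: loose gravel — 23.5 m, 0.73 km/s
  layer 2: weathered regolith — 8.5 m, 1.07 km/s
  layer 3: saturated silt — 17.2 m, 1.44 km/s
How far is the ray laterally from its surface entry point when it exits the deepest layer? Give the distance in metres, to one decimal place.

p = sin θ₁/V₁ = sin 27.3°/0.73 = 6.2829e-01 s/km is conserved through the stack.
Layer 1: θ = 27.30°; offset = 23.5·tan 27.30° = 12.129 m.
Layer 2: sin θ = p·1.07 = 0.6723 → θ = 42.24°; offset = 8.5·tan 42.24° = 7.719 m.
Layer 3: sin θ = p·1.44 = 0.9047 → θ = 64.79°; offset = 17.2·tan 64.79° = 36.531 m.
Summing the layer offsets gives 56.379 m.

56.4 m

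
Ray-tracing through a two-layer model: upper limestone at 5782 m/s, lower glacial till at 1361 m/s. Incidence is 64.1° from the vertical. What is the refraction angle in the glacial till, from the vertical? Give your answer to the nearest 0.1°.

12.2°

Snell's law: sin θ₂ = (V₂/V₁)·sin θ₁ = (1361/5782)·sin 64.1° = 0.2117.
θ₂ = arcsin 0.2117 = 12.22° from the normal.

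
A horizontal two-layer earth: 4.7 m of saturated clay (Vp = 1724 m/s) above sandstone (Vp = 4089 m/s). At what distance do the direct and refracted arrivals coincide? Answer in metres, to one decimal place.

x_cross = 2h·√((V₂+V₁)/(V₂−V₁)).
(V₂+V₁)/(V₂−V₁) = (4089+1724)/(4089−1724) = 2.4579; √ = 1.5678.
x_cross = 2·4.7·1.5678 = 14.74 m.

14.7 m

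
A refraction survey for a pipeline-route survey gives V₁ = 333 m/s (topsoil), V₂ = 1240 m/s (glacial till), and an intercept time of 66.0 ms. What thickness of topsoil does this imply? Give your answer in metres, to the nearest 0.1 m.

θ_c = arcsin(333/1240) = 15.58°; cos θ_c = 0.9633.
tᵢ = 2h cos θ_c/V₁ ⇒ h = tᵢ·V₁/(2 cos θ_c) = 0.066·333/(2·0.9633) = 11.41 m.

11.4 m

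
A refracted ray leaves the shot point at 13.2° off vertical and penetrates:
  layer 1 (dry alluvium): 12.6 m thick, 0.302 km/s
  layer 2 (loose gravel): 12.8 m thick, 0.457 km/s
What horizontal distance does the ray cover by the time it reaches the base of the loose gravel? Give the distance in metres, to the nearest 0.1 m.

7.7 m

Ray parameter p = sin 13.2° / 0.302 km/s = 7.5613e-01 s/km.
Layer 1: θ = 13.20°; offset = 12.6·tan 13.20° = 2.955 m.
Layer 2: sin θ = p·0.457 = 0.3456 → θ = 20.22°; offset = 12.8·tan 20.22° = 4.713 m.
Σ offsets = 7.669 m.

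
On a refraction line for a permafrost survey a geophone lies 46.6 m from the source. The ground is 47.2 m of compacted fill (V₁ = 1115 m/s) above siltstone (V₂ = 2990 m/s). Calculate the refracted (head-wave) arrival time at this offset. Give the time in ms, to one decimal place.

t = x/V₂ + 2h·√(V₂²−V₁²)/(V₁V₂).
√(V₂²−V₁²) = √(2990²−1115²) = 2774.3 m/s; delay term = 2·47.2·2774.3/(1115·2990) = 0.07856 s.
t = 46.6/2990 + 0.07856 = 0.09414 s.

94.1 ms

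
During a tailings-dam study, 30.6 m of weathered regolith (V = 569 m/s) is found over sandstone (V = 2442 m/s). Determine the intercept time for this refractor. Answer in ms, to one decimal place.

104.6 ms

tᵢ = 2h·√(V₂²−V₁²)/(V₁V₂).
√(V₂²−V₁²) = √(2442²−569²) = 2374.8 m/s.
tᵢ = 2·30.6·2374.8/(569·2442) = 0.10460 s.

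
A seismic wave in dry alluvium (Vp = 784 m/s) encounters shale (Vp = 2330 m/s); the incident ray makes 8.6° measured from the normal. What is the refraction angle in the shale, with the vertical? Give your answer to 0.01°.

26.39°

sin θ₁/V₁ = sin θ₂/V₂ ⇒ sin θ₂ = 2330·sin 8.6°/784 = 2330·0.1495/784 = 0.4444.
θ₂ = arcsin 0.4444 = 26.39° from the normal.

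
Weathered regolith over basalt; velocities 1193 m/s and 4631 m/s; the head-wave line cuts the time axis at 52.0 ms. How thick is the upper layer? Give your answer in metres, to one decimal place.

θ_c = arcsin(1193/4631) = 14.93°; cos θ_c = 0.9662.
tᵢ = 2h cos θ_c/V₁ ⇒ h = tᵢ·V₁/(2 cos θ_c) = 0.052·1193/(2·0.9662) = 32.10 m.

32.1 m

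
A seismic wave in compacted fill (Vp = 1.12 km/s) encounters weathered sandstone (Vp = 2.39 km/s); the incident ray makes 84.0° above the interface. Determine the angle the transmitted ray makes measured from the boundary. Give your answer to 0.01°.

Angle from the normal: 90° − 84.0° = 6.0°.
sin θ₁/V₁ = sin θ₂/V₂ ⇒ sin θ₂ = 2.39·sin 6.0°/1.12 = 2.39·0.1045/1.12 = 0.2231.
θ₂ = sin⁻¹(0.2231) = 12.89° (from vertical).
From the interface: 90° − 12.89° = 77.11°.

77.11°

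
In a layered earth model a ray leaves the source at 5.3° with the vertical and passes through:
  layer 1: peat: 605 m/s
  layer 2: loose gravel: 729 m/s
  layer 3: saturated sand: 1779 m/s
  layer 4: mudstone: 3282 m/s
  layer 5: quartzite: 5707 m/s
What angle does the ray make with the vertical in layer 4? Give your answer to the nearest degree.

Ray parameter p = sin 5.3° / 605 = 1.5268e-04 s/m.
sin θ_4 = p·V_4 = 1.5268e-04 × 3282 = 0.5011.
θ_4 = 30.07° from the vertical.

30°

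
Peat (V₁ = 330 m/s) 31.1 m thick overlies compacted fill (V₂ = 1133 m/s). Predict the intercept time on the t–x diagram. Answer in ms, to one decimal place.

180.3 ms

θ_c = arcsin(V₁/V₂) = arcsin(330/1133) = 16.93°; cos θ_c = 0.9566.
tᵢ = 2h·cos θ_c / V₁ = 2·31.1·0.9566 / 330 = 0.18031 s.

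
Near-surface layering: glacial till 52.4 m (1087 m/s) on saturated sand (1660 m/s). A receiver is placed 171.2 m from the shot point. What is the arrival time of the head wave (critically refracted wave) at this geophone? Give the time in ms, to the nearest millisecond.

t = x/V₂ + 2h·√(V₂²−V₁²)/(V₁V₂).
√(V₂²−V₁²) = √(1660²−1087²) = 1254.6 m/s; delay term = 2·52.4·1254.6/(1087·1660) = 0.07287 s.
t = 171.2/1660 + 0.07287 = 0.17600 s.

176 ms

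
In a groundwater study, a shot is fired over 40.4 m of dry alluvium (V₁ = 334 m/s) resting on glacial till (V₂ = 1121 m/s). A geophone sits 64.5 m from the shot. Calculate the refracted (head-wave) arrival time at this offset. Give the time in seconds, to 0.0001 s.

t = x/V₂ + 2h·√(V₂²−V₁²)/(V₁V₂).
√(V₂²−V₁²) = √(1121²−334²) = 1070.1 m/s; delay term = 2·40.4·1070.1/(334·1121) = 0.23093 s.
t = 64.5/1121 + 0.23093 = 0.28847 s.

0.2885 s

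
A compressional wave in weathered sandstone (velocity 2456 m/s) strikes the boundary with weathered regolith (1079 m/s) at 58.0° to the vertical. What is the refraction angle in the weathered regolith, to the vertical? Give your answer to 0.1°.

21.9°

Snell's law: sin θ₂ = (V₂/V₁)·sin θ₁ = (1079/2456)·sin 58.0° = 0.3726.
θ₂ = arcsin 0.3726 = 21.87° from the normal.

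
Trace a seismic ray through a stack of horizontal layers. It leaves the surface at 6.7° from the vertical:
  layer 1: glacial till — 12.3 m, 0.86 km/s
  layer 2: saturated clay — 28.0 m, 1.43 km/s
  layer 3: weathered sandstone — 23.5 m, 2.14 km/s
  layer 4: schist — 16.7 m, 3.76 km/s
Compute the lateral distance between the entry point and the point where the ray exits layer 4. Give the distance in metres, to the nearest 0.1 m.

24.0 m

p = sin θ₁/V₁ = sin 6.7°/0.86 = 1.3566e-01 s/km is conserved through the stack.
Layer 1: θ = 6.70°; offset = 12.3·tan 6.70° = 1.445 m.
Layer 2: sin θ = p·1.43 = 0.1940 → θ = 11.19°; offset = 28.0·tan 11.19° = 5.537 m.
Layer 3: sin θ = p·2.14 = 0.2903 → θ = 16.88°; offset = 23.5·tan 16.88° = 7.130 m.
Layer 4: sin θ = p·3.76 = 0.5101 → θ = 30.67°; offset = 16.7·tan 30.67° = 9.904 m.
Σ offsets = 24.016 m.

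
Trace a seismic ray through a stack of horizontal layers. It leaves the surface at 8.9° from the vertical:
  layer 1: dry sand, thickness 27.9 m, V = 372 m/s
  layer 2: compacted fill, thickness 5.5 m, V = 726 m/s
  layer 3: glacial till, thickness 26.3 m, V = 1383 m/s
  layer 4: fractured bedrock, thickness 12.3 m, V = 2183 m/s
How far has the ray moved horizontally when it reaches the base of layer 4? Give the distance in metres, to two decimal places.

51.24 m

Ray parameter p = sin 8.9° / 372 m/s = 4.1589e-04 s/m.
Layer 1: θ = 8.90°; offset = 27.9·tan 8.90° = 4.3690 m.
Layer 2: sin θ = p·726 = 0.3019 → θ = 17.57°; offset = 5.5·tan 17.57° = 1.7419 m.
Layer 3: sin θ = p·1383 = 0.5752 → θ = 35.11°; offset = 26.3·tan 35.11° = 18.4920 m.
Layer 4: sin θ = p·2183 = 0.9079 → θ = 65.21°; offset = 12.3·tan 65.21° = 26.6374 m.
Σ offsets = 51.2404 m.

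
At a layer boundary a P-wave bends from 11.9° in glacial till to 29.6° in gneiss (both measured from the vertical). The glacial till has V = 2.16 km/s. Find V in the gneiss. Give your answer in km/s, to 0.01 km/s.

5.17 km/s

Snell's law: sin 11.9°/V₁ = sin 29.6°/V₂.
V₂ = V₁·sin 29.6°/sin 11.9° = 2.16 × 2.3954 = 5.17 km/s.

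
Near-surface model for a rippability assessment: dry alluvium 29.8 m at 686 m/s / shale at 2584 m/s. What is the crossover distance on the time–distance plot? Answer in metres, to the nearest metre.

78 m

x_cross = 2h·√((V₂+V₁)/(V₂−V₁)).
(V₂+V₁)/(V₂−V₁) = (2584+686)/(2584−686) = 1.7229; √ = 1.3126.
x_cross = 2·29.8·1.3126 = 78.23 m.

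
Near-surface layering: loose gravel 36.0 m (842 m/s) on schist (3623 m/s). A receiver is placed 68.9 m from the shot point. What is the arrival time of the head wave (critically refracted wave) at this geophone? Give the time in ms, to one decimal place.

θ_c = arcsin(V₁/V₂) = arcsin(842/3623) = 13.44°, cos θ_c = 0.9726.
Intercept time tᵢ = 2h cos θ_c / V₁ = 2·36.0·0.9726/842 = 0.08317 s.
t = x/V₂ + tᵢ = 68.9/3623 + 0.08317 = 0.10219 s.

102.2 ms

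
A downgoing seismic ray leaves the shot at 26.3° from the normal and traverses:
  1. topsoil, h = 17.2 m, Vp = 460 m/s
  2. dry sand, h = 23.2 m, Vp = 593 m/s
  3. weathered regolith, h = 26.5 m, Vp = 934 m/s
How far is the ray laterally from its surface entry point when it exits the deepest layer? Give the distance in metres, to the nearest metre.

Ray parameter p = sin 26.3° / 460 m/s = 9.6320e-04 s/m.
Layer 1: θ = 26.30°; offset = 17.2·tan 26.30° = 8.501 m.
Layer 2: sin θ = p·593 = 0.5712 → θ = 34.83°; offset = 23.2·tan 34.83° = 16.144 m.
Layer 3: sin θ = p·934 = 0.8996 → θ = 64.11°; offset = 26.5·tan 64.11° = 54.597 m.
Total horizontal offset = 79.241 m.

79 m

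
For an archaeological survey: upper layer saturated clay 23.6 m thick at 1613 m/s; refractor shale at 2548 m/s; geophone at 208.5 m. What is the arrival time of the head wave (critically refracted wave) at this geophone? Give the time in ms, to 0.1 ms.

104.5 ms

θ_c = arcsin(V₁/V₂) = arcsin(1613/2548) = 39.28°, cos θ_c = 0.7741.
Intercept time tᵢ = 2h cos θ_c / V₁ = 2·23.6·0.7741/1613 = 0.02265 s.
t = x/V₂ + tᵢ = 208.5/2548 + 0.02265 = 0.10448 s.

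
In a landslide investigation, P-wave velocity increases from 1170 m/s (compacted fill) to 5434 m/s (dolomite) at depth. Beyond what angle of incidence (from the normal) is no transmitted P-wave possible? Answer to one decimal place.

12.4°

Critical incidence: sin θ_c = V₁/V₂ = 1170/5434 = 0.2153.
θ_c = arcsin 0.2153 = 12.43°.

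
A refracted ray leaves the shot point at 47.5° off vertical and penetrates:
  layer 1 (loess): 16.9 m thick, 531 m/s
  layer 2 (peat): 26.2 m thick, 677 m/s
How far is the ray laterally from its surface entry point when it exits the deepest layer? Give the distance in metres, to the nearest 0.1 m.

Apply Snell's law at each interface; in layer i the horizontal offset is hᵢ·tan θᵢ.
Layer 1: θ = 47.50°; offset = 16.9·tan 47.50° = 18.443 m.
Layer 2: sin θ = 677·sin 47.5°/531 = 0.9400, θ = 70.05°; offset = 26.2·tan 70.05° = 72.182 m.
Total horizontal offset = 90.625 m.

90.6 m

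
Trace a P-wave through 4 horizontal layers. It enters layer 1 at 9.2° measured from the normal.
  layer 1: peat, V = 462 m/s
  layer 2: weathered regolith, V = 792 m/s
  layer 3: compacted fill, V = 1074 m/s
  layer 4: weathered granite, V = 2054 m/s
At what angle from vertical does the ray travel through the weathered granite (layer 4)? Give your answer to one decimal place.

45.3°

Ray parameter p = sin 9.2° / 462 = 3.4606e-04 s/m.
sin θ_4 = p·V_4 = 3.4606e-04 × 2054 = 0.7108.
θ_4 = 45.30° from the vertical.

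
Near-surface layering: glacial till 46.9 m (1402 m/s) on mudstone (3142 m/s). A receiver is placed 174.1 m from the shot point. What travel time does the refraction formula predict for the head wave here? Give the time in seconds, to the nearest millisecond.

t = x/V₂ + 2h·√(V₂²−V₁²)/(V₁V₂).
√(V₂²−V₁²) = √(3142²−1402²) = 2811.9 m/s; delay term = 2·46.9·2811.9/(1402·3142) = 0.05987 s.
t = 174.1/3142 + 0.05987 = 0.11529 s.

0.115 s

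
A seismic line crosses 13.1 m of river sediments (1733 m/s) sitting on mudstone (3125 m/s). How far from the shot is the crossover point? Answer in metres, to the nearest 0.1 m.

48.9 m

θ_c = arcsin(1733/3125) = 33.68°, so cos θ_c = 0.8321 and tᵢ = 2h cos θ_c/V₁ = 0.0126 s.
At crossover x/V₁ = x/V₂ + tᵢ ⇒ x = tᵢ/(1/V₁ − 1/V₂) = 0.01258/(5.7703e-04 − 3.2000e-04) = 48.95 m.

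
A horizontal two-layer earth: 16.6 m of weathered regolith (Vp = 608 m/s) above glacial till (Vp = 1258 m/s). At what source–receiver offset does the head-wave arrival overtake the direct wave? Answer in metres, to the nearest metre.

θ_c = arcsin(608/1258) = 28.90°, so cos θ_c = 0.8755 and tᵢ = 2h cos θ_c/V₁ = 0.0478 s.
At crossover x/V₁ = x/V₂ + tᵢ ⇒ x = tᵢ/(1/V₁ − 1/V₂) = 0.04780/(1.6447e-03 − 7.9491e-04) = 56.25 m.

56 m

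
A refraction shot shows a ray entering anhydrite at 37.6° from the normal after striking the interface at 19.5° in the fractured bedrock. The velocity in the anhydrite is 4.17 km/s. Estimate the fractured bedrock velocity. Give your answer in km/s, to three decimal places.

2.281 km/s

Snell's law: sin 19.5°/V₁ = sin 37.6°/V₂.
V₁ = V₂·sin 19.5°/sin 37.6° = 4.17 × 0.5471 = 2.281 km/s.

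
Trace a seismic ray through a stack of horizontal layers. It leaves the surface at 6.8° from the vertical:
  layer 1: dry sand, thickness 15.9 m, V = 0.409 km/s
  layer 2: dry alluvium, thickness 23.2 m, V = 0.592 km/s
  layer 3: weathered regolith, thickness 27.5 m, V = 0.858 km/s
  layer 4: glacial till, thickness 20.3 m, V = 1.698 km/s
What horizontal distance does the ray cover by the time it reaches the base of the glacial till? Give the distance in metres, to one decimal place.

24.4 m

p = sin θ₁/V₁ = sin 6.8°/0.409 = 2.8950e-01 s/km is conserved through the stack.
Layer 1: θ = 6.80°; offset = 15.9·tan 6.80° = 1.896 m.
Layer 2: sin θ = p·0.592 = 0.1714 → θ = 9.87°; offset = 23.2·tan 9.87° = 4.036 m.
Layer 3: sin θ = p·0.858 = 0.2484 → θ = 14.38°; offset = 27.5·tan 14.38° = 7.052 m.
Layer 4: sin θ = p·1.698 = 0.4916 → θ = 29.44°; offset = 20.3·tan 29.44° = 11.459 m.
Total horizontal offset = 24.442 m.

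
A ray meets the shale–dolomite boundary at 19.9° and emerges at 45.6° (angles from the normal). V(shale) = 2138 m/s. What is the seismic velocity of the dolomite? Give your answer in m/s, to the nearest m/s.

4488 m/s

sin 19.9° = 0.3404; sin 45.6° = 0.7145.
V₂ = V₁·(sin θ₂/sin θ₁) = 2138·(0.7145/0.3404) = 4487.76 m/s.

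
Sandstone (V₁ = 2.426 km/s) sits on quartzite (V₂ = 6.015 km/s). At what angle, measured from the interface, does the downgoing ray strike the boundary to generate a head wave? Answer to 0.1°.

Critical incidence: sin θ_c = V₁/V₂ = 2.426/6.015 = 0.4033.
θ_c = arcsin 0.4033 = 23.79°.
Measured from the interface: 90° − 23.79° = 66.21°.

66.2°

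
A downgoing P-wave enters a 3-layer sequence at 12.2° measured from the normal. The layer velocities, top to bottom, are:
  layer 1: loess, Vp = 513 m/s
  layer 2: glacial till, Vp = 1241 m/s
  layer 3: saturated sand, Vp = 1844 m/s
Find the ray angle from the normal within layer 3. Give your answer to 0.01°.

49.43°

Ray parameter p = sin 12.2° / 513 = 4.1194e-04 s/m.
sin θ_3 = p·V_3 = 4.1194e-04 × 1844 = 0.7596.
θ_3 = 49.43° from the vertical.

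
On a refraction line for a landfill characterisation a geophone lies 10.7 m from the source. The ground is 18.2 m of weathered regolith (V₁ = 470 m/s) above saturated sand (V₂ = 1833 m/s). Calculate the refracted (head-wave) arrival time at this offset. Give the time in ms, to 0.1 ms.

t = x/V₂ + 2h·√(V₂²−V₁²)/(V₁V₂).
√(V₂²−V₁²) = √(1833²−470²) = 1771.7 m/s; delay term = 2·18.2·1771.7/(470·1833) = 0.07486 s.
t = 10.7/1833 + 0.07486 = 0.08070 s.

80.7 ms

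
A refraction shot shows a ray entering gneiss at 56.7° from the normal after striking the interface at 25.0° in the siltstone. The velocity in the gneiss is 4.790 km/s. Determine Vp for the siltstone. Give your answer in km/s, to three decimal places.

Snell's law: sin 25.0°/V₁ = sin 56.7°/V₂.
V₁ = V₂·sin 25.0°/sin 56.7° = 4.790 × 0.5056 = 2.422 km/s.

2.422 km/s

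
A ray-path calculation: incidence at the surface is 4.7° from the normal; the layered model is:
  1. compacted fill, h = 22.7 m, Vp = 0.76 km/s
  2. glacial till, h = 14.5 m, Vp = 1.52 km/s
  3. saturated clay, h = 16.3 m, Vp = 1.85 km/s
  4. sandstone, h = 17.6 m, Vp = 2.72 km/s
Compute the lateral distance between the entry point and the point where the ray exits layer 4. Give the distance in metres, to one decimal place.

Apply Snell's law at each interface; in layer i the horizontal offset is hᵢ·tan θᵢ.
Layer 1: θ = 4.70°; offset = 22.7·tan 4.70° = 1.866 m.
Layer 2: sin θ = 1.52·sin 4.7°/0.76 = 0.1639, θ = 9.43°; offset = 14.5·tan 9.43° = 2.409 m.
Layer 3: sin θ = 1.85·sin 4.7°/0.76 = 0.1995, θ = 11.51°; offset = 16.3·tan 11.51° = 3.318 m.
Layer 4: sin θ = 2.72·sin 4.7°/0.76 = 0.2933, θ = 17.05°; offset = 17.6·tan 17.05° = 5.399 m.
Summing the layer offsets gives 12.991 m.

13.0 m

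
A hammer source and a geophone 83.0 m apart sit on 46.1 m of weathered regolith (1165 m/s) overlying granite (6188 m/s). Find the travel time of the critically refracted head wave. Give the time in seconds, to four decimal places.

0.0911 s

θ_c = arcsin(V₁/V₂) = arcsin(1165/6188) = 10.85°, cos θ_c = 0.9821.
Intercept time tᵢ = 2h cos θ_c / V₁ = 2·46.1·0.9821/1165 = 0.07773 s.
t = x/V₂ + tᵢ = 83.0/6188 + 0.07773 = 0.09114 s.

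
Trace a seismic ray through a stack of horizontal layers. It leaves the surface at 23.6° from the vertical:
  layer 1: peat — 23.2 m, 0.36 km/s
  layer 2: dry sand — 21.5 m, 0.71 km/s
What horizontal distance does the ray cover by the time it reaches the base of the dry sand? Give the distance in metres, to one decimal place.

37.8 m

p = sin θ₁/V₁ = sin 23.6°/0.36 = 1.1121e+00 s/km is conserved through the stack.
Layer 1: θ = 23.60°; offset = 23.2·tan 23.60° = 10.136 m.
Layer 2: sin θ = p·0.71 = 0.7896 → θ = 52.15°; offset = 21.5·tan 52.15° = 27.664 m.
Total horizontal offset = 37.800 m.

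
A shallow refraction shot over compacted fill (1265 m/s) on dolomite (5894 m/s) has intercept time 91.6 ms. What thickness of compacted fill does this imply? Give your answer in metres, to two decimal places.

θ_c = arcsin(1265/5894) = 12.39°; cos θ_c = 0.9767.
tᵢ = 2h cos θ_c/V₁ ⇒ h = tᵢ·V₁/(2 cos θ_c) = 0.0916·1265/(2·0.9767) = 59.32 m.

59.32 m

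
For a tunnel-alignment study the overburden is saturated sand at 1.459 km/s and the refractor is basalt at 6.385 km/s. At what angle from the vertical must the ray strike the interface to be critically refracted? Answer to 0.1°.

13.2°

At critical incidence the refracted ray runs along the interface (θ₂ = 90°), so sin θ_c = V₁/V₂.
θ_c = arcsin(1.459/6.385) = arcsin 0.2285 = 13.21°.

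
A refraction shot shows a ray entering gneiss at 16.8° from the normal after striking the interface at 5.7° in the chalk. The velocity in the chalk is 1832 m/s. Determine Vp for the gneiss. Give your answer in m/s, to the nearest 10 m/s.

Snell's law: sin 5.7°/V₁ = sin 16.8°/V₂.
V₂ = V₁·sin 16.8°/sin 5.7° = 1832 × 2.9101 = 5331.33 m/s.

5330 m/s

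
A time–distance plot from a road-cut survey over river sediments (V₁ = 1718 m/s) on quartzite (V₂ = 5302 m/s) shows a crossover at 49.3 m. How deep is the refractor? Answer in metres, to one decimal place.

17.6 m

x_cross = 2h·√((V₂+V₁)/(V₂−V₁)) → h = x_cross / (2·√((V₂+V₁)/(V₂−V₁))).
√((V₂+V₁)/(V₂−V₁)) = √((5302+1718)/(5302−1718)) = 1.3995.
h = 49.3 / (2·1.3995) = 17.61 m.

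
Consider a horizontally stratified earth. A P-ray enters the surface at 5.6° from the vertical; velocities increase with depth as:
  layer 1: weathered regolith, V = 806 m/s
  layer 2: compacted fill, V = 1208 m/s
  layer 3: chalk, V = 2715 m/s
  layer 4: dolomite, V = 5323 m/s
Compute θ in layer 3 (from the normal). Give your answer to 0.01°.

Snell's law across each interface conserves sin θ / V, so sin θ_3 = V_3·sin θ₁/V₁.
sin θ_3 = 2715 × sin 5.6° / 806 = 0.3287.
θ_3 = arcsin 0.3287 = 19.19°.

19.19°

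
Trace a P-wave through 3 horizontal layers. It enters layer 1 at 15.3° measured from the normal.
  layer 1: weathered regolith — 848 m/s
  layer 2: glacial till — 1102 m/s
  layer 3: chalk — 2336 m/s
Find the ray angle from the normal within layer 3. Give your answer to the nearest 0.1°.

46.6°

Snell's law across each interface conserves sin θ / V, so sin θ_3 = V_3·sin θ₁/V₁.
sin θ_3 = 2336 × sin 15.3° / 848 = 0.7269.
θ_3 = arcsin 0.7269 = 46.63°.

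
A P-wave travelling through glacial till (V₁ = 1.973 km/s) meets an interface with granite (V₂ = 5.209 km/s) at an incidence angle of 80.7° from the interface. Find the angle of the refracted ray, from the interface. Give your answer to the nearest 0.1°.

64.7°

Convert to the normal: θ₁ = 90° − 80.7° = 9.3°.
sin θ₁/V₁ = sin θ₂/V₂ ⇒ sin θ₂ = 5.209·sin 9.3°/1.973 = 5.209·0.1616/1.973 = 0.4267.
θ₂ = arcsin 0.4267 = 25.26° from the normal.
From the interface: 90° − 25.26° = 64.74°.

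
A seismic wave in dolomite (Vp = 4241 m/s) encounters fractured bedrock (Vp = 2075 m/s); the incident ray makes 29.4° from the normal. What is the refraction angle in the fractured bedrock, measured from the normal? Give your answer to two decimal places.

13.90°

Snell's law: sin θ₂ = (V₂/V₁)·sin θ₁ = (2075/4241)·sin 29.4° = 0.2402.
θ₂ = arcsin 0.2402 = 13.90° from the normal.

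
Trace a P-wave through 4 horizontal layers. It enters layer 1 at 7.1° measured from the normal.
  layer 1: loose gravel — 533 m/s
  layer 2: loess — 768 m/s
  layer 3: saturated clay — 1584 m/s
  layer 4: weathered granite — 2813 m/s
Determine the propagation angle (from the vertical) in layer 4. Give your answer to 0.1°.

40.7°

Ray parameter p = sin 7.1° / 533 = 2.3190e-04 s/m.
sin θ_4 = p·V_4 = 2.3190e-04 × 2813 = 0.6523.
θ_4 = arcsin 0.6523 = 40.72°.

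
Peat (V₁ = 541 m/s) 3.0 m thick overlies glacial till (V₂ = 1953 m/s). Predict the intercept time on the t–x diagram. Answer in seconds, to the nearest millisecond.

0.011 s

tᵢ = 2h·√(V₂²−V₁²)/(V₁V₂).
√(V₂²−V₁²) = √(1953²−541²) = 1876.6 m/s.
tᵢ = 2·3.0·1876.6/(541·1953) = 0.01066 s.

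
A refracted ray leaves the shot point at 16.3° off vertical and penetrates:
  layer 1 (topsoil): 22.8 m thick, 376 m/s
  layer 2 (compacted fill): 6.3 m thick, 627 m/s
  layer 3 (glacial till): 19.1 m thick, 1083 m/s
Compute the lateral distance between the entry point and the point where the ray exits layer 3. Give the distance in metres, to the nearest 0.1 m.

Apply Snell's law at each interface; in layer i the horizontal offset is hᵢ·tan θᵢ.
Layer 1: θ = 16.30°; offset = 22.8·tan 16.30° = 6.667 m.
Layer 2: sin θ = 627·sin 16.3°/376 = 0.4680, θ = 27.91°; offset = 6.3·tan 27.91° = 3.337 m.
Layer 3: sin θ = 1083·sin 16.3°/376 = 0.8084, θ = 53.94°; offset = 19.1·tan 53.94° = 26.232 m.
Σ offsets = 36.236 m.

36.2 m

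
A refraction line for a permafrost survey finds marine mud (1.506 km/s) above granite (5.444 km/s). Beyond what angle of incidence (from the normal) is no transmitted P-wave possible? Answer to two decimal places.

Critical incidence: sin θ_c = V₁/V₂ = 1.506/5.444 = 0.2766.
θ_c = arcsin 0.2766 = 16.06°.

16.06°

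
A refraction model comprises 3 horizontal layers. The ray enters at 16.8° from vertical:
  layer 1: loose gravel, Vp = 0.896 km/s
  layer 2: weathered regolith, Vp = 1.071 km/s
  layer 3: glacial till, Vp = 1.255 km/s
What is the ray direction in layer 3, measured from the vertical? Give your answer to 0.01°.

Snell's law across each interface conserves sin θ / V, so sin θ_3 = V_3·sin θ₁/V₁.
sin θ_3 = 1.255 × sin 16.8° / 0.896 = 0.4048.
θ_3 = arcsin 0.4048 = 23.88°.

23.88°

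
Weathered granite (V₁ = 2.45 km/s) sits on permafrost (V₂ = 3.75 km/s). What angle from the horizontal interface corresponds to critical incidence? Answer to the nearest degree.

49°

At critical incidence the refracted ray runs along the interface (θ₂ = 90°), so sin θ_c = V₁/V₂.
θ_c = arcsin(2.45/3.75) = arcsin 0.6533 = 40.79°.
Measured from the interface: 90° − 40.79° = 49.21°.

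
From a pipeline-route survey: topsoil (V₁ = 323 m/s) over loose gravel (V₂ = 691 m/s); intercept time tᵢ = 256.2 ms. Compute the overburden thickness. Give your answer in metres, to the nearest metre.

47 m

h = tᵢ·V₁·V₂ / (2·√(V₂²−V₁²)).
√(V₂²−V₁²) = √(691² − 323²) = 610.9 m/s.
h = 0.2562 s × 323 × 691 / (2 × 610.9) = 46.80 m.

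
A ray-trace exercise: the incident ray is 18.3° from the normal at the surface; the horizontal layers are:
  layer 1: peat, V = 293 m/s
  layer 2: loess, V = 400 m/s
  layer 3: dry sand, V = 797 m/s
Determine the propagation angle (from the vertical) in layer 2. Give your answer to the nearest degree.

25°

Snell's law across each interface conserves sin θ / V, so sin θ_2 = V_2·sin θ₁/V₁.
sin θ_2 = 400 × sin 18.3° / 293 = 0.4287.
θ_2 = arcsin 0.4287 = 25.38°.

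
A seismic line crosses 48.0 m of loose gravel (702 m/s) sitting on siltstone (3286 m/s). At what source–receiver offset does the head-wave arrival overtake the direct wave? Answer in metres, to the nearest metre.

119 m

x_cross = 2h·√((V₂+V₁)/(V₂−V₁)).
(V₂+V₁)/(V₂−V₁) = (3286+702)/(3286−702) = 1.5433; √ = 1.2423.
x_cross = 2·48.0·1.2423 = 119.26 m.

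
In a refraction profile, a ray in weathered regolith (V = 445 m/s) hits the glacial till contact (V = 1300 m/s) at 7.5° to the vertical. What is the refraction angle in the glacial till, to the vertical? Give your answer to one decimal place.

sin θ₁/V₁ = sin θ₂/V₂ ⇒ sin θ₂ = 1300·sin 7.5°/445 = 1300·0.1305/445 = 0.3813.
θ₂ = sin⁻¹(0.3813) = 22.42° (from vertical).

22.4°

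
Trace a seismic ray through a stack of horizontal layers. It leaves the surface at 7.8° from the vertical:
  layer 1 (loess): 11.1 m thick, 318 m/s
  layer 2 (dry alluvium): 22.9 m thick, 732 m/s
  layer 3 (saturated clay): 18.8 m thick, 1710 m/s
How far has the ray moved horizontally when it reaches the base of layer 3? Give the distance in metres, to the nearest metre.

p = sin θ₁/V₁ = sin 7.8°/318 = 4.2678e-04 s/m is conserved through the stack.
Layer 1: θ = 7.80°; offset = 11.1·tan 7.80° = 1.521 m.
Layer 2: sin θ = p·732 = 0.3124 → θ = 18.20°; offset = 22.9·tan 18.20° = 7.531 m.
Layer 3: sin θ = p·1710 = 0.7298 → θ = 46.87°; offset = 18.8·tan 46.87° = 20.068 m.
Σ offsets = 29.120 m.

29 m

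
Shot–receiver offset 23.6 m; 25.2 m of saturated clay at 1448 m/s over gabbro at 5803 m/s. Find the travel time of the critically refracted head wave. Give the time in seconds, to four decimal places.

t = x/V₂ + 2h·√(V₂²−V₁²)/(V₁V₂).
√(V₂²−V₁²) = √(5803²−1448²) = 5619.4 m/s; delay term = 2·25.2·5619.4/(1448·5803) = 0.03371 s.
t = 23.6/5803 + 0.03371 = 0.03777 s.

0.0378 s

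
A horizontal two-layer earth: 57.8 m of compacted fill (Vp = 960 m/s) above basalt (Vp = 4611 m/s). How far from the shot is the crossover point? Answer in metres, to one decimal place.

θ_c = arcsin(960/4611) = 12.02°, so cos θ_c = 0.9781 and tᵢ = 2h cos θ_c/V₁ = 0.1178 s.
At crossover x/V₁ = x/V₂ + tᵢ ⇒ x = tᵢ/(1/V₁ − 1/V₂) = 0.11778/(1.0417e-03 − 2.1687e-04) = 142.80 m.

142.8 m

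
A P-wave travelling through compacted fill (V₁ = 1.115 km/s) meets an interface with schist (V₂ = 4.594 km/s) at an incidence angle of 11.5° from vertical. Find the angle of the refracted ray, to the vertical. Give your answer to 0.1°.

55.2°

sin θ₁/V₁ = sin θ₂/V₂ ⇒ sin θ₂ = 4.594·sin 11.5°/1.115 = 4.594·0.1994/1.115 = 0.8214.
θ₂ = sin⁻¹(0.8214) = 55.23° (from vertical).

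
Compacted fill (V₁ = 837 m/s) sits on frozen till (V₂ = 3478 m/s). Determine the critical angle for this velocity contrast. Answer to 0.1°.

At critical incidence the refracted ray runs along the interface (θ₂ = 90°), so sin θ_c = V₁/V₂.
θ_c = arcsin(837/3478) = arcsin 0.2407 = 13.93°.

13.9°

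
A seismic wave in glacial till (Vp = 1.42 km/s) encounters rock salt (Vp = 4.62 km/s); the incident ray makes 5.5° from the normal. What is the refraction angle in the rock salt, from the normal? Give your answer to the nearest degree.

sin θ₁/V₁ = sin θ₂/V₂ ⇒ sin θ₂ = 4.62·sin 5.5°/1.42 = 4.62·0.0958/1.42 = 0.3118.
θ₂ = arcsin 0.3118 = 18.17° from the normal.

18°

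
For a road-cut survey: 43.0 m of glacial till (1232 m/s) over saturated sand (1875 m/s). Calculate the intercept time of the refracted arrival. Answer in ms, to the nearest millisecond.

tᵢ = 2h·√(V₂²−V₁²)/(V₁V₂).
√(V₂²−V₁²) = √(1875²−1232²) = 1413.4 m/s.
tᵢ = 2·43.0·1413.4/(1232·1875) = 0.05262 s.

53 ms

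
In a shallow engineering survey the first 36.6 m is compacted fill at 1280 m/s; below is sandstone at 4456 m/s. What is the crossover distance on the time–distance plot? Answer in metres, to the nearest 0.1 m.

θ_c = arcsin(1280/4456) = 16.69°, so cos θ_c = 0.9579 and tᵢ = 2h cos θ_c/V₁ = 0.0548 s.
At crossover x/V₁ = x/V₂ + tᵢ ⇒ x = tᵢ/(1/V₁ − 1/V₂) = 0.05478/(7.8125e-04 − 2.2442e-04) = 98.37 m.

98.4 m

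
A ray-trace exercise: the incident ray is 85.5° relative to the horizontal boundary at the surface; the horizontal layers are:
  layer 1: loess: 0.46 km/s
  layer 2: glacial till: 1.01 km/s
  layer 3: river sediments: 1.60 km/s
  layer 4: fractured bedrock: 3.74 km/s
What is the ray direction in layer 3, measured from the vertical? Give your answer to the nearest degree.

From the normal: θ₁ = 90° − 85.5° = 4.5°.
Ray parameter p = sin 4.5° / 0.46 = 1.7056e-01 s/km.
sin θ_3 = p·V_3 = 1.7056e-01 × 1.60 = 0.2729.
θ_3 = 15.84° from the vertical.

16°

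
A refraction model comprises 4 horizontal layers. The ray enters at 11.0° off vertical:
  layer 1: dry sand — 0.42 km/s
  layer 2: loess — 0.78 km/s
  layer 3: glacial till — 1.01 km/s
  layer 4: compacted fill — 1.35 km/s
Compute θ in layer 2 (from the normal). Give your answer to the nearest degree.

21°

Snell's law across each interface conserves sin θ / V, so sin θ_2 = V_2·sin θ₁/V₁.
sin θ_2 = 0.78 × sin 11.0° / 0.42 = 0.3544.
θ_2 = arcsin 0.3544 = 20.75°.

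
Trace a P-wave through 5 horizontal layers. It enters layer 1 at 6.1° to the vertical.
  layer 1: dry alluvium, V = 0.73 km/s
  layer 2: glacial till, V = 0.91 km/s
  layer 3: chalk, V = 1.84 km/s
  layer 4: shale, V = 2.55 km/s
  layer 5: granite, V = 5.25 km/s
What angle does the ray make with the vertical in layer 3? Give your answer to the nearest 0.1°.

15.5°

Ray parameter p = sin 6.1° / 0.73 = 1.4557e-01 s/km.
sin θ_3 = p·V_3 = 1.4557e-01 × 1.84 = 0.2678.
θ_3 = 15.54° from the vertical.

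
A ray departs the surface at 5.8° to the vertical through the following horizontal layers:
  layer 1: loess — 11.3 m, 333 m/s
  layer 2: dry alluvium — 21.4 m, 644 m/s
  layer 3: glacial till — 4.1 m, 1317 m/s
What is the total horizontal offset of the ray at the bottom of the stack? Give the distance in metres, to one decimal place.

7.2 m

Apply Snell's law at each interface; in layer i the horizontal offset is hᵢ·tan θᵢ.
Layer 1: θ = 5.80°; offset = 11.3·tan 5.80° = 1.148 m.
Layer 2: sin θ = 644·sin 5.8°/333 = 0.1954, θ = 11.27°; offset = 21.4·tan 11.27° = 4.265 m.
Layer 3: sin θ = 1317·sin 5.8°/333 = 0.3997, θ = 23.56°; offset = 4.1·tan 23.56° = 1.788 m.
Σ offsets = 7.200 m.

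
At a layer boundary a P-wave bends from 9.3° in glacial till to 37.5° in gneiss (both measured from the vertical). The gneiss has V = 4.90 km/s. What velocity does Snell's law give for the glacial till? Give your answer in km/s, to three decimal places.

Snell's law: sin 9.3°/V₁ = sin 37.5°/V₂.
V₁ = V₂·sin 9.3°/sin 37.5° = 4.90 × 0.2655 = 1.301 km/s.

1.301 km/s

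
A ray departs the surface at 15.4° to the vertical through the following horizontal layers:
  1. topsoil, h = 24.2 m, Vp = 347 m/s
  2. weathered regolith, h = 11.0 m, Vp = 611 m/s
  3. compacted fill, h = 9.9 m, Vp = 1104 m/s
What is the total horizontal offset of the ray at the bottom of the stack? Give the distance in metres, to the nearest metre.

p = sin θ₁/V₁ = sin 15.4°/347 = 7.6529e-04 s/m is conserved through the stack.
Layer 1: θ = 15.40°; offset = 24.2·tan 15.40° = 6.666 m.
Layer 2: sin θ = p·611 = 0.4676 → θ = 27.88°; offset = 11.0·tan 27.88° = 5.819 m.
Layer 3: sin θ = p·1104 = 0.8449 → θ = 57.66°; offset = 9.9·tan 57.66° = 15.636 m.
Summing the layer offsets gives 28.120 m.

28 m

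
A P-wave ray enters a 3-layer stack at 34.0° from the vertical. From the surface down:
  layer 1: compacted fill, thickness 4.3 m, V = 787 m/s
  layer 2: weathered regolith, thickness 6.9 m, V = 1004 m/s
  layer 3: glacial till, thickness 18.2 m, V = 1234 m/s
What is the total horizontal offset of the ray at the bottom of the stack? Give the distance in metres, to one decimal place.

43.1 m

Apply Snell's law at each interface; in layer i the horizontal offset is hᵢ·tan θᵢ.
Layer 1: θ = 34.00°; offset = 4.3·tan 34.00° = 2.900 m.
Layer 2: sin θ = 1004·sin 34.0°/787 = 0.7134, θ = 45.51°; offset = 6.9·tan 45.51° = 7.024 m.
Layer 3: sin θ = 1234·sin 34.0°/787 = 0.8768, θ = 61.26°; offset = 18.2·tan 61.26° = 33.187 m.
Σ offsets = 43.111 m.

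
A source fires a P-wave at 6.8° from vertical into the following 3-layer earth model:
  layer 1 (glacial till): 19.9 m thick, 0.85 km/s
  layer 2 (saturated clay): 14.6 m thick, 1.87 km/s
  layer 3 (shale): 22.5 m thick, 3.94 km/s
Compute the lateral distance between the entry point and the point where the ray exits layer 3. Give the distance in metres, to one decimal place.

21.1 m

Apply Snell's law at each interface; in layer i the horizontal offset is hᵢ·tan θᵢ.
Layer 1: θ = 6.80°; offset = 19.9·tan 6.80° = 2.373 m.
Layer 2: sin θ = 1.87·sin 6.8°/0.85 = 0.2605, θ = 15.10°; offset = 14.6·tan 15.10° = 3.939 m.
Layer 3: sin θ = 3.94·sin 6.8°/0.85 = 0.5488, θ = 33.29°; offset = 22.5·tan 33.29° = 14.773 m.
Summing the layer offsets gives 21.085 m.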